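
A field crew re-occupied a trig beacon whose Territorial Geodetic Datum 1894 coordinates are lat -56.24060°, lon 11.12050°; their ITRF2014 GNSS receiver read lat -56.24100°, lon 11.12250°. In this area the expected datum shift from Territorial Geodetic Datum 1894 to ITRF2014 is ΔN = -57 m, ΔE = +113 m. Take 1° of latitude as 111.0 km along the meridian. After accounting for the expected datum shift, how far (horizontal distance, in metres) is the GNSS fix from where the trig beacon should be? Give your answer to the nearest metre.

16 m

Observed coordinate differences: Δφ = -0.00040°, Δλ = +0.00200°.
Converting to metres (1° lat = 111000 m, cos φ = 0.555707): observed ΔN = -44.4 m, observed ΔE = 123.4 m.
Subtracting the expected shift leaves a residual of -44.4 − (-57) = 12.6 m north and 123.4 − (113) = 10.4 m east.
Residual distance = √(12.6² + 10.4²) = 16.3 m.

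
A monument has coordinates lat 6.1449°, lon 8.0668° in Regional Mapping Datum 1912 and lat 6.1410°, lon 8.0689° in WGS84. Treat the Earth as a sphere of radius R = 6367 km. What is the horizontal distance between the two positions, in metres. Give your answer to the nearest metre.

492 m

Δφ = 6.1410° − 6.1449° = -0.0039°; Δλ = 8.0689° − 8.0668° = +0.0021°.
1° along a meridian = πR/180 = 111125 m.
ΔN = Δφ × 111125 = -433.4 m; ΔE = Δλ × 111125 × cos(6.1449°) = +0.0021 × 111125 × 0.994254 = 232.0 m.
Distance = √(ΔE² + ΔN²) = √(232.0² + (-433.4)²) = 491.6 m.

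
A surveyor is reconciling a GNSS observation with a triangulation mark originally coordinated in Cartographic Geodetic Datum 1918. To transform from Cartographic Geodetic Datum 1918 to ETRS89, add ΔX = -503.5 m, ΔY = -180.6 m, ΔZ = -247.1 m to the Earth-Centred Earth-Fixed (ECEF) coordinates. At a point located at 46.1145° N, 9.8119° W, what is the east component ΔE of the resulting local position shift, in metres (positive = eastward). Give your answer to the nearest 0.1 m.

The local east axis at (φ, λ) is (−sin λ, cos λ, 0), so ΔE = −sin(-9.8119°)·(-503.5) + cos(-9.8119°)·(-180.6) = -263.76 m.

ΔE = -263.8 m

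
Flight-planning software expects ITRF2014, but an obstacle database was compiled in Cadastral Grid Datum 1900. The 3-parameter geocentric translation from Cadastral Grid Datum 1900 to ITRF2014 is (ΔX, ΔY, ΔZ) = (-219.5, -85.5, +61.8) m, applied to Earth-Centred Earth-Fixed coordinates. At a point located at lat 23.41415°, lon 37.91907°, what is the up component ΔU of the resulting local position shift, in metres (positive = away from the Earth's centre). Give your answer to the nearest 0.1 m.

ΔU = -182.6 m

The local up (radial) axis is (cos φ cos λ, cos φ sin λ, sin φ), giving ΔU = -158.901 − 48.217 + 24.558 = -182.56 m.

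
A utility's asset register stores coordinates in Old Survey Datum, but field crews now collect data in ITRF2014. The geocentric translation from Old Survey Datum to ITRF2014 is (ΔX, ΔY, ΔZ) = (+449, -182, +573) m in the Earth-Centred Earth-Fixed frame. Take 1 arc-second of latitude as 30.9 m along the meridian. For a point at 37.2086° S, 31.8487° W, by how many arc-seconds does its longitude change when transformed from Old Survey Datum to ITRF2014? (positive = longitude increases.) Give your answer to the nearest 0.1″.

Δλ = 3.3″

sin φ = -0.604719, cos φ = 0.796439, sin λ = -0.527678, cos λ = 0.849444.
East component: ΔE = −sin λ·ΔX + cos λ·ΔY = −(-0.527678)(449) + (0.849444)(-182) = 82.33 m.
1° of latitude spans 3600 × 30.90 = 111240 m; at latitude φ, 1° of longitude spans that × cos φ = 88595.9 m, so Δλ = 82.33 / 88595.9 × 3600 = 3.345″.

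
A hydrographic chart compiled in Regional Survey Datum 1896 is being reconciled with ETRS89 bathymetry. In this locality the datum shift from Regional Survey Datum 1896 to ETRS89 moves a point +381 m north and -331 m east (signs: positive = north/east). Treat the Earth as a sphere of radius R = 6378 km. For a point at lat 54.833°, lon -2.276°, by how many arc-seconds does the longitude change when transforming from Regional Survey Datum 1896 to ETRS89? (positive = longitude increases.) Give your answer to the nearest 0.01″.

Δλ = -18.59″

At latitude 54.833°, cos φ = 0.575962.
One radian of longitude at latitude φ spans R cos φ, so Δλ = ΔE / (R cos φ) = -331.0 / (6378000 × 0.575962) = -9.0105e-05 rad = -18.586″.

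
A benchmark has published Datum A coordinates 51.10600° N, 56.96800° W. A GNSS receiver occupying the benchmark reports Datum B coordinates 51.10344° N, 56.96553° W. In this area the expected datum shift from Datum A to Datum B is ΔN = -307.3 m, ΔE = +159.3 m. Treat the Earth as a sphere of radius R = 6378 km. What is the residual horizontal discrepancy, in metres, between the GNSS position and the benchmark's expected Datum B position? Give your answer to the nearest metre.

Observed coordinate differences: Δφ = -0.00256°, Δλ = +0.00247°.
Converting to metres (1° lat = 111317 m, cos φ = 0.627882): observed ΔN = -285.0 m, observed ΔE = 172.6 m.
Subtracting the expected shift leaves a residual of -285.0 − (-307.3) = 22.3 m north and 172.6 − (159.3) = 13.3 m east.
Residual distance = √(22.3² + 13.3²) = 26.0 m.

26 m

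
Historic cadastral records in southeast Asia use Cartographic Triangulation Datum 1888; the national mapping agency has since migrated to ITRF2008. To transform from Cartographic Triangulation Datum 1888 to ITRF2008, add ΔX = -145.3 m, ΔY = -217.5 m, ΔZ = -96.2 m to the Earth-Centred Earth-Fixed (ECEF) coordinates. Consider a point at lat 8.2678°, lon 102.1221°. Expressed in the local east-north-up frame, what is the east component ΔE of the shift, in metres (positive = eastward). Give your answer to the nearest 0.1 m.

ΔE = 187.7 m

At φ = 8.2678°, λ = 102.1221°: sin φ = 0.143800, cos φ = 0.989607, sin λ = 0.977702, cos λ = -0.209996.
ΔE = −sin λ·ΔX + cos λ·ΔY = −(0.977702)·(-145.3) + (-0.209996)·(-217.5) = 187.73 m.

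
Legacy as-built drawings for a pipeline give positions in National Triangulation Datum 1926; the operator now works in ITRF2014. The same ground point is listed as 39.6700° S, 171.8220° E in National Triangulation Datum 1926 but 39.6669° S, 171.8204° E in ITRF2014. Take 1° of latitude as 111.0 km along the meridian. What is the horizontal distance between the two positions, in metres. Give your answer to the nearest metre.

370 m

Δφ = -39.6669° − -39.6700° = +0.0031°; Δλ = 171.8204° − 171.8220° = -0.0016°.
ΔN = Δφ × 111000 = 344.1 m; ΔE = Δλ × 111000 × cos(-39.6700°) = -0.0016 × 111000 × 0.769734 = -136.7 m.
Distance = √(ΔE² + ΔN²) = √((-136.7)² + 344.1²) = 370.3 m.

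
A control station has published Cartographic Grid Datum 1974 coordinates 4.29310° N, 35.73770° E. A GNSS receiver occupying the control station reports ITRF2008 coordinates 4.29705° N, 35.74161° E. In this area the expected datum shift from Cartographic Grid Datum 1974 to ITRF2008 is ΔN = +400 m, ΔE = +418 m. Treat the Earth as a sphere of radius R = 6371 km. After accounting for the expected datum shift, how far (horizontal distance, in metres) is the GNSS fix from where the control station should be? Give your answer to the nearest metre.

42 m

Observed coordinate differences: Δφ = +0.00395°, Δλ = +0.00391°.
Converting to metres (1° lat = 111195 m, cos φ = 0.997194): observed ΔN = 439.2 m, observed ΔE = 433.6 m.
Subtracting the expected shift leaves a residual of 439.2 − (400) = 39.2 m north and 433.6 − (418) = 15.6 m east.
Residual distance = √(39.2² + 15.6²) = 42.2 m.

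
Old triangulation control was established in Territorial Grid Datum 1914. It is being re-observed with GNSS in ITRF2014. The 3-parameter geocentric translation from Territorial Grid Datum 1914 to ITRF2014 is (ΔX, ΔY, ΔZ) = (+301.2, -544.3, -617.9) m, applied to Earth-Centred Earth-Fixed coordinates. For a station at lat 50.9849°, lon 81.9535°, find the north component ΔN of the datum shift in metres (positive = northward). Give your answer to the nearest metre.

ΔN = -3 m

At φ = 50.9849°, λ = 81.9535°: sin φ = 0.776980, cos φ = 0.629525, sin λ = 0.990155, cos λ = 0.139977.
ΔN = −sin φ cos λ·ΔX − sin φ sin λ·ΔY + cos φ·ΔZ = −(0.776980)(0.139977)(301.2) − (0.776980)(0.990155)(-544.3) + (0.629525)(-617.9) = -3.00 m.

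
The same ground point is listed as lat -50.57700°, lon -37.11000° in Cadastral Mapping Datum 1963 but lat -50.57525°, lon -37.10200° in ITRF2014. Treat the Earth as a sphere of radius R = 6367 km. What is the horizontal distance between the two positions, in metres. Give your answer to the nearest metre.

Δφ = -50.57525° − -50.57700° = +0.00175°; Δλ = -37.10200° − -37.11000° = +0.00800°.
1° along a meridian = πR/180 = 111125 m.
ΔN = Δφ × 111125 = 194.5 m; ΔE = Δλ × 111125 × cos(-50.57700°) = +0.00800 × 111125 × 0.635041 = 564.6 m.
Distance = √(ΔE² + ΔN²) = √(564.6² + 194.5²) = 597.1 m.

597 m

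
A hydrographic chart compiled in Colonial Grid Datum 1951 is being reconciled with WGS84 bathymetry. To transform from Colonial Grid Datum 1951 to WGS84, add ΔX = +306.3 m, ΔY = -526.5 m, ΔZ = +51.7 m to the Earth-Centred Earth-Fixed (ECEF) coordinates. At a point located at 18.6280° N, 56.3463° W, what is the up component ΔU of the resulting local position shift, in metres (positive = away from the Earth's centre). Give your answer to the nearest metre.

ΔU = 593 m

At φ = 18.6280°, λ = -56.3463°: sin φ = 0.319422, cos φ = 0.947612, sin λ = -0.832402, cos λ = 0.554172.
ΔU = cos φ cos λ·ΔX + cos φ sin λ·ΔY + sin φ·ΔZ = (0.947612)(0.554172)(306.3) + (0.947612)(-0.832402)(-526.5) + (0.319422)(51.7) = 592.66 m.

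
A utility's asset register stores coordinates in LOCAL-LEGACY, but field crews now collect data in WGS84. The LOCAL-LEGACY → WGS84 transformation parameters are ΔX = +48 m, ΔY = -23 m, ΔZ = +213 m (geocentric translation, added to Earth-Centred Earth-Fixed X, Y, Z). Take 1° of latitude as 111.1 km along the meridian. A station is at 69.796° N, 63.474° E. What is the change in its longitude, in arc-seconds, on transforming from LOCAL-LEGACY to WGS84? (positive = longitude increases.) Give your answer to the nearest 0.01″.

sin φ = 0.938469, cos φ = 0.345364, sin λ = 0.894732, cos λ = 0.446604.
East component: ΔE = −sin λ·ΔX + cos λ·ΔY = −(0.894732)(48) + (0.446604)(-23) = -53.22 m.
1° of latitude spans 111100 m; at latitude φ, 1° of longitude spans that × cos φ = 38369.9 m, so Δλ = -53.22 / 38369.9 × 3600 = -4.993″.

Δλ = -4.99″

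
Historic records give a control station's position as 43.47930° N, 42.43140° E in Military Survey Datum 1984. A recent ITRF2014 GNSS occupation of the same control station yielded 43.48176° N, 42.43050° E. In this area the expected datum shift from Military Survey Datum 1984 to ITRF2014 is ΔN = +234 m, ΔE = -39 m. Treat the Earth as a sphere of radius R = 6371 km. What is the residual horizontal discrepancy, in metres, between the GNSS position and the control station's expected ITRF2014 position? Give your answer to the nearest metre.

Observed coordinate differences: Δφ = +0.00246°, Δλ = -0.00090°.
Converting to metres (1° lat = 111195 m, cos φ = 0.725623): observed ΔN = 273.5 m, observed ΔE = -72.6 m.
Subtracting the expected shift leaves a residual of 273.5 − (234) = 39.5 m north and -72.6 − (-39) = -33.6 m east.
Residual distance = √(39.5² + (-33.6)²) = 51.9 m.

52 m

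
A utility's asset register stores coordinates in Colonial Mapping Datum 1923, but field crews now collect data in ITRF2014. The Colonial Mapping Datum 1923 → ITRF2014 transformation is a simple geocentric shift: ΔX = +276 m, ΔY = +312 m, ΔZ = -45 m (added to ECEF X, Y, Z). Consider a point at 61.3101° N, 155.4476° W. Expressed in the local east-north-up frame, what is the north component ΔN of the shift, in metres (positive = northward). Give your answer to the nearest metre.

ΔN = 312 m

The local north axis is (−sin φ cos λ, −sin φ sin λ, cos φ), giving ΔN = 220.224 + 113.728 − 21.603 = 312.35 m.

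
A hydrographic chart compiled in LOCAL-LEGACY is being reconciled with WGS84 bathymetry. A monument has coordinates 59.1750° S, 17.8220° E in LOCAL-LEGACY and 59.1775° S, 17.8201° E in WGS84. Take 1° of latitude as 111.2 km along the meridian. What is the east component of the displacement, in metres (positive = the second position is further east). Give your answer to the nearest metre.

ΔE = -108 m

Δφ = -59.1775° − -59.1750° = -0.0025°; Δλ = 17.8201° − 17.8220° = -0.0019°.
ΔN = Δφ × 111200 = -278.0 m; ΔE = Δλ × 111200 × cos(-59.1750°) = -0.0019 × 111200 × 0.512418 = -108.3 m.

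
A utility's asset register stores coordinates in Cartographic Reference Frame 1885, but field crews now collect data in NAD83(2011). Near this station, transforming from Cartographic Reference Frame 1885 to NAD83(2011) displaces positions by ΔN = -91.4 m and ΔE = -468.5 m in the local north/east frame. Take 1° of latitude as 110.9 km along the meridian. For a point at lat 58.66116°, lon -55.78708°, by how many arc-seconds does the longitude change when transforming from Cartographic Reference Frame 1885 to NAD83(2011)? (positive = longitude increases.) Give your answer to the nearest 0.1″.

At latitude 58.66116°, cos φ = 0.520098.
1° of longitude at this latitude = 110.9 × cos φ = 57.68 km, so Δλ = -468.5 / 57678.9 = -0.0081226° = -29.241″.

Δλ = -29.2″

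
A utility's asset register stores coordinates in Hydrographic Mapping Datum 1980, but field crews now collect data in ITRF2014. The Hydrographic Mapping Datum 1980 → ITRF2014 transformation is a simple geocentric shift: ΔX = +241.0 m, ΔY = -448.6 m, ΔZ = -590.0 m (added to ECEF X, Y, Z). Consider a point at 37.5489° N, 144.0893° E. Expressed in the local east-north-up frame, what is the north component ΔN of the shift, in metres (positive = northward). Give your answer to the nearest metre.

At φ = 37.5489°, λ = 144.0893°: sin φ = 0.609438, cos φ = 0.792833, sin λ = 0.586524, cos λ = -0.809932.
ΔN = −sin φ cos λ·ΔX − sin φ sin λ·ΔY + cos φ·ΔZ = −(0.609438)(-0.809932)(241.0) − (0.609438)(0.586524)(-448.6) + (0.792833)(-590.0) = -188.46 m.

ΔN = -188 m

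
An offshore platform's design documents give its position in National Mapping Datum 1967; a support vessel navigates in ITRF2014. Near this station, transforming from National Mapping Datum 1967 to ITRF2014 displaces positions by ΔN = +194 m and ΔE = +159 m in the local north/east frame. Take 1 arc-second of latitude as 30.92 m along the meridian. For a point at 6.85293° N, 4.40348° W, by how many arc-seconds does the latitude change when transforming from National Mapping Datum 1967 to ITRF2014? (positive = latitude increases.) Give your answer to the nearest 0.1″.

1″ of latitude = 30.92 m, so Δφ = 194.0 / 30.92 = 6.274″.

Δφ = 6.3″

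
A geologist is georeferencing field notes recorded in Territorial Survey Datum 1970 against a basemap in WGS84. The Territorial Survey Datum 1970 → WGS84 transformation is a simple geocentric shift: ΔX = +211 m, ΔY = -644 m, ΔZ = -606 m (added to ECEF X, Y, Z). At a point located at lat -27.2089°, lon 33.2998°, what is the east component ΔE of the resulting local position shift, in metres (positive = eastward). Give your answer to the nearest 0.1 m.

ΔE = -654.1 m

The local east axis at (φ, λ) is (−sin λ, cos λ, 0), so ΔE = −sin(33.2998°)·211 + cos(33.2998°)·(-644) = -654.10 m.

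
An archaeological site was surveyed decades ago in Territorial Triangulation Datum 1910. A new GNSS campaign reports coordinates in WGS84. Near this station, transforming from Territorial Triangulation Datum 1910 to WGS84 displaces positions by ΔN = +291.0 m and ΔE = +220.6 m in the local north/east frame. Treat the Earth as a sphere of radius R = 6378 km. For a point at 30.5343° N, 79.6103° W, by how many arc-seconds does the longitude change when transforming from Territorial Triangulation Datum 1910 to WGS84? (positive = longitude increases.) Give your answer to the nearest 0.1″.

At latitude 30.5343°, cos φ = 0.861325.
One radian of longitude at latitude φ spans R cos φ, so Δλ = ΔE / (R cos φ) = 220.6 / (6378000 × 0.861325) = 4.0156e-05 rad = 8.283″.

Δλ = 8.3″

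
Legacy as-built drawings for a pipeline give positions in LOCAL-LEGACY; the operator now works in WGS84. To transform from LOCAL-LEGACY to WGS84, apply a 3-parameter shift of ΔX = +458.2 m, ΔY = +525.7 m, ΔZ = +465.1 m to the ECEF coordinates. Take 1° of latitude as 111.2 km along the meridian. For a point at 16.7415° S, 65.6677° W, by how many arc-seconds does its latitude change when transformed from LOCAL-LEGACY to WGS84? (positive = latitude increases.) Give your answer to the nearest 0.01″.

sin φ = -0.288054, cos φ = 0.957614, sin λ = -0.911171, cos λ = 0.412028.
North component: ΔN = −sin φ cos λ·ΔX − sin φ sin λ·ΔY + cos φ·ΔZ = −(-0.288054)(0.412028)(458.2) − (-0.288054)(-0.911171)(525.7) + (0.957614)(465.1) = 361.79 m.
1° of latitude spans 111200 m, so Δφ = 361.79 / 111200 × 3600 = 11.713″.

Δφ = 11.71″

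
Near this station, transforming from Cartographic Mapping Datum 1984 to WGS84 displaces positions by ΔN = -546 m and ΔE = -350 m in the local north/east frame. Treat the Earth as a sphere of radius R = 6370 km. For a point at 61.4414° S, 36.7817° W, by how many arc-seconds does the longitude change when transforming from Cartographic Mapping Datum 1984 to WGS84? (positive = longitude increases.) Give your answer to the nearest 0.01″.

Δλ = -23.71″

At latitude -61.4414°, cos φ = 0.478057.
One radian of longitude at latitude φ spans R cos φ, so Δλ = ΔE / (R cos φ) = -350.0 / (6370000 × 0.478057) = -1.1493e-04 rad = -23.707″.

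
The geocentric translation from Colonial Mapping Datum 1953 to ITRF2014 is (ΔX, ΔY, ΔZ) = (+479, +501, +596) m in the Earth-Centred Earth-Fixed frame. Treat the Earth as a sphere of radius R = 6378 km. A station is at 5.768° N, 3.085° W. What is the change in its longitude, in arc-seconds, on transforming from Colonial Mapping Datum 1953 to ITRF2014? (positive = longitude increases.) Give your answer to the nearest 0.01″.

sin φ = 0.100501, cos φ = 0.994937, sin λ = -0.053817, cos λ = 0.998551.
East component: ΔE = −sin λ·ΔX + cos λ·ΔY = −(-0.053817)(479) + (0.998551)(501) = 526.05 m.
1° of latitude spans πR/180 = 111317 m; at latitude φ, 1° of longitude spans that × cos φ = 110753.5 m, so Δλ = 526.05 / 110753.5 × 3600 = 17.099″.

Δλ = 17.10″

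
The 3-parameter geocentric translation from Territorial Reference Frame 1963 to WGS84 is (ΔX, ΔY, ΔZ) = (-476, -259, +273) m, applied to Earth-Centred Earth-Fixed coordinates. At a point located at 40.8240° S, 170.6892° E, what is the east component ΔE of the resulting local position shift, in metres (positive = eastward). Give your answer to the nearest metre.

ΔE = 333 m

At φ = -40.8240°, λ = 170.6892°: sin φ = -0.653738, cos φ = 0.756721, sin λ = 0.161790, cos λ = -0.986825.
ΔE = −sin λ·ΔX + cos λ·ΔY = −(0.161790)·(-476) + (-0.986825)·(-259) = 332.60 m.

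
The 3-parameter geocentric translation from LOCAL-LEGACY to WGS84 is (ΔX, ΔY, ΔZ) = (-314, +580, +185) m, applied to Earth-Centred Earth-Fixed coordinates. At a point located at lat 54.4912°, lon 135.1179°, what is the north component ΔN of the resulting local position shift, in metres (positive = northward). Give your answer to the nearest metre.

At φ = 54.4912°, λ = 135.1179°: sin φ = 0.814026, cos φ = 0.580828, sin λ = 0.705650, cos λ = -0.708560.
ΔN = −sin φ cos λ·ΔX − sin φ sin λ·ΔY + cos φ·ΔZ = −(0.814026)(-0.708560)(-314) − (0.814026)(0.705650)(580) + (0.580828)(185) = -406.82 m.

ΔN = -407 m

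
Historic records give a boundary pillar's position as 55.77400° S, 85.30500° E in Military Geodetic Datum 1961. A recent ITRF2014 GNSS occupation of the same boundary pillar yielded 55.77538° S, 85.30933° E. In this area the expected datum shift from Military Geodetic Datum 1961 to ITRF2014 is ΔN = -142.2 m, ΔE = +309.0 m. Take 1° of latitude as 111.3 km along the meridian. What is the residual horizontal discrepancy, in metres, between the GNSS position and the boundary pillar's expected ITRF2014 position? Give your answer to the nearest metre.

40 m

Observed coordinate differences: Δφ = -0.00138°, Δλ = +0.00433°.
Converting to metres (1° lat = 111300 m, cos φ = 0.562459): observed ΔN = -153.6 m, observed ΔE = 271.1 m.
Subtracting the expected shift leaves a residual of -153.6 − (-142.2) = -11.4 m north and 271.1 − (309.0) = -37.9 m east.
Residual distance = √((-11.4)² + (-37.9)²) = 39.6 m.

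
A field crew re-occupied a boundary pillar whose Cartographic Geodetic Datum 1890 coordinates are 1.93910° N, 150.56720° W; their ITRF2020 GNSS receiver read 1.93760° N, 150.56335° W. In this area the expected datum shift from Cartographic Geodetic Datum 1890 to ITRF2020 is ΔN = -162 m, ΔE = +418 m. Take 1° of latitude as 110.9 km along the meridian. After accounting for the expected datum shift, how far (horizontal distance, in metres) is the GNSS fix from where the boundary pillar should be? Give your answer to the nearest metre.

Observed coordinate differences: Δφ = -0.00150°, Δλ = +0.00385°.
Converting to metres (1° lat = 110900 m, cos φ = 0.999427): observed ΔN = -166.4 m, observed ΔE = 426.7 m.
Subtracting the expected shift leaves a residual of -166.4 − (-162) = -4.4 m north and 426.7 − (418) = 8.7 m east.
Residual distance = √((-4.4)² + 8.7²) = 9.7 m.

10 m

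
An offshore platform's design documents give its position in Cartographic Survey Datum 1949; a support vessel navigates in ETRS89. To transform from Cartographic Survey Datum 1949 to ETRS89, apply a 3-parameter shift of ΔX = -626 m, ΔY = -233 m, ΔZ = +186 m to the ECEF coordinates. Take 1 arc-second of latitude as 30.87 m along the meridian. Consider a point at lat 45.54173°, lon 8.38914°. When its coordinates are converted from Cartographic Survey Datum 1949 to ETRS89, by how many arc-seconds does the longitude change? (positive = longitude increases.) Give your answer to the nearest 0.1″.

Δλ = -6.4″

sin φ = 0.713761, cos φ = 0.700390, sin λ = 0.145896, cos λ = 0.989300.
East component: ΔE = −sin λ·ΔX + cos λ·ΔY = −(0.145896)(-626) + (0.989300)(-233) = -139.18 m.
1° of latitude spans 3600 × 30.87 = 111132 m; at latitude φ, 1° of longitude spans that × cos φ = 77835.7 m, so Δλ = -139.18 / 77835.7 × 3600 = -6.437″.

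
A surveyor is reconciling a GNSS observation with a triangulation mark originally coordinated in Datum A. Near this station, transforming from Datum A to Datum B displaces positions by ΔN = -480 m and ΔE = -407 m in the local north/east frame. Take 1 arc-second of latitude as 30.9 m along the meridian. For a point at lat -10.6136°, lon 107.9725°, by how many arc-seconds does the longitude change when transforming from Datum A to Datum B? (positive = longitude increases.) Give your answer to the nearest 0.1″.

Δλ = -13.4″

At latitude -10.6136°, cos φ = 0.982892.
1″ of longitude at this latitude = 30.90 × cos φ = 30.3714 m, so Δλ = -407.0 / 30.3714 = -13.401″.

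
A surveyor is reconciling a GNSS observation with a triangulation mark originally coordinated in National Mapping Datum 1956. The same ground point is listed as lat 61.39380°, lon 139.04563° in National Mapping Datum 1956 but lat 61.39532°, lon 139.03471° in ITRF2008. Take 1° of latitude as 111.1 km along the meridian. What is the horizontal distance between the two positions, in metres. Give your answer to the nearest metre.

Δφ = 61.39532° − 61.39380° = +0.00152°; Δλ = 139.03471° − 139.04563° = -0.01092°.
ΔN = Δφ × 111100 = 168.9 m; ΔE = Δλ × 111100 × cos(61.39380°) = -0.01092 × 111100 × 0.478787 = -580.9 m.
Distance = √(ΔE² + ΔN²) = √((-580.9)² + 168.9²) = 604.9 m.

605 m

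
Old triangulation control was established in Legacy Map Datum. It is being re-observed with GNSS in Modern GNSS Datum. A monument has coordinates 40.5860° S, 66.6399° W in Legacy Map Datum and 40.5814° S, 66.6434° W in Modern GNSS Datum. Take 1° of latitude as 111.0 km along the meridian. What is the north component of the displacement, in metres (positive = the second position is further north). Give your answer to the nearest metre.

ΔN = 511 m

Δφ = -40.5814° − -40.5860° = +0.0046°; Δλ = -66.6434° − -66.6399° = -0.0035°.
ΔN = Δφ × 111000 = 510.6 m; ΔE = Δλ × 111000 × cos(-40.5860°) = -0.0035 × 111000 × 0.759430 = -295.0 m.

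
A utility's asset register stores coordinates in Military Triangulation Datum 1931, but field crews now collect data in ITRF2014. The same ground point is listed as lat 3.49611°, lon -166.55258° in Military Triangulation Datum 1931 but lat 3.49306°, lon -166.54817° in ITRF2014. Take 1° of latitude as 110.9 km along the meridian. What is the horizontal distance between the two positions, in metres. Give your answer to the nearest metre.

594 m

Δφ = 3.49306° − 3.49611° = -0.00305°; Δλ = -166.54817° − -166.55258° = +0.00441°.
ΔN = Δφ × 110900 = -338.2 m; ΔE = Δλ × 110900 × cos(3.49611°) = +0.00441 × 110900 × 0.998139 = 488.2 m.
Distance = √(ΔE² + ΔN²) = √(488.2² + (-338.2)²) = 593.9 m.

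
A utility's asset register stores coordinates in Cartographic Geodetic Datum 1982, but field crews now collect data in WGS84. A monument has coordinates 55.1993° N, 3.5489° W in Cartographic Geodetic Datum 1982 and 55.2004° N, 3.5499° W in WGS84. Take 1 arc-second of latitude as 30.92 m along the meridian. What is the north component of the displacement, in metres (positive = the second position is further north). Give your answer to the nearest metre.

ΔN = 122 m

Δφ = 55.2004° − 55.1993° = +0.0011°; Δλ = -3.5499° − -3.5489° = -0.0010°.
1° of latitude = 3600 × 30.92 = 111312 m.
ΔN = Δφ × 111312 = 122.4 m; ΔE = Δλ × 111312 × cos(55.1993°) = -0.0010 × 111312 × 0.570724 = -63.5 m.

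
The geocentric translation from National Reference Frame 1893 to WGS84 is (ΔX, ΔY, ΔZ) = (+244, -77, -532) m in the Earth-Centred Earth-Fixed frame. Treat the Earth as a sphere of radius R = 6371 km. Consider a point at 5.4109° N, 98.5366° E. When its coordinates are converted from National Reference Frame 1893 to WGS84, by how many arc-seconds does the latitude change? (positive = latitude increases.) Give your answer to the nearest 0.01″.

sin φ = 0.094298, cos φ = 0.995544, sin λ = 0.988921, cos λ = -0.148441.
North component: ΔN = −sin φ cos λ·ΔX − sin φ sin λ·ΔY + cos φ·ΔZ = −(0.094298)(-0.148441)(244) − (0.094298)(0.988921)(-77) + (0.995544)(-532) = -519.03 m.
1° of latitude spans πR/180 = 111195 m, so Δφ = -519.03 / 111195 × 3600 = -16.804″.

Δφ = -16.80″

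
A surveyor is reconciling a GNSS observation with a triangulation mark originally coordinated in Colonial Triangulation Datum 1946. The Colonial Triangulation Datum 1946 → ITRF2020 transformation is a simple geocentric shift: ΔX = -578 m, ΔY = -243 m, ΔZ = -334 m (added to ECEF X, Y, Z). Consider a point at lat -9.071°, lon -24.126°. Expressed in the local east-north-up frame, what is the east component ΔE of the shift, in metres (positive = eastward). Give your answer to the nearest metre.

ΔE = -458 m

The local east axis at (φ, λ) is (−sin λ, cos λ, 0), so ΔE = −sin(-24.126°)·(-578) + cos(-24.126°)·(-243) = -458.03 m.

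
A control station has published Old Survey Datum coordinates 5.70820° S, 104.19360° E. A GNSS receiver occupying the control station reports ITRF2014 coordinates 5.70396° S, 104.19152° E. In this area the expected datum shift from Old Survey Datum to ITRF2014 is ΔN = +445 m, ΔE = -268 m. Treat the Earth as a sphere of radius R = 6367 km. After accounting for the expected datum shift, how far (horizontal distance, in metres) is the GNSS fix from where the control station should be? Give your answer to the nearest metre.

Observed coordinate differences: Δφ = +0.00424°, Δλ = -0.00208°.
Converting to metres (1° lat = 111125 m, cos φ = 0.995041): observed ΔN = 471.2 m, observed ΔE = -230.0 m.
Subtracting the expected shift leaves a residual of 471.2 − (445) = 26.2 m north and -230.0 − (-268) = 38.0 m east.
Residual distance = √(26.2² + 38.0²) = 46.1 m.

46 m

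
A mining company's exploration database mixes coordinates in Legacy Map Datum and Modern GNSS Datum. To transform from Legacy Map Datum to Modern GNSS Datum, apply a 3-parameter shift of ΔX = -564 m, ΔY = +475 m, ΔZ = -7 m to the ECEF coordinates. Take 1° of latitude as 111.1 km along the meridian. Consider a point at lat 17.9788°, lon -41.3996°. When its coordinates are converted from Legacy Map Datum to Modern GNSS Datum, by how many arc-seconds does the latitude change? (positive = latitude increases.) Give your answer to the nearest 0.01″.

Δφ = 7.16″

sin φ = 0.308665, cos φ = 0.951171, sin λ = -0.661307, cos λ = 0.750116.
North component: ΔN = −sin φ cos λ·ΔX − sin φ sin λ·ΔY + cos φ·ΔZ = −(0.308665)(0.750116)(-564) − (0.308665)(-0.661307)(475) + (0.951171)(-7) = 220.89 m.
1° of latitude spans 111100 m, so Δφ = 220.89 / 111100 × 3600 = 7.157″.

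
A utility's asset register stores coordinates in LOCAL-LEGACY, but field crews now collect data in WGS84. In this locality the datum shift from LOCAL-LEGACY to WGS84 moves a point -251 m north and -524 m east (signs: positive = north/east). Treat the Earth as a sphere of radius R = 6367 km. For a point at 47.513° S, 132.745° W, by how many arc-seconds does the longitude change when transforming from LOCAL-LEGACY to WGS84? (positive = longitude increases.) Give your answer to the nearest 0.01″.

At latitude -47.513°, cos φ = 0.675423.
One radian of longitude at latitude φ spans R cos φ, so Δλ = ΔE / (R cos φ) = -524.0 / (6367000 × 0.675423) = -1.2185e-04 rad = -25.133″.

Δλ = -25.13″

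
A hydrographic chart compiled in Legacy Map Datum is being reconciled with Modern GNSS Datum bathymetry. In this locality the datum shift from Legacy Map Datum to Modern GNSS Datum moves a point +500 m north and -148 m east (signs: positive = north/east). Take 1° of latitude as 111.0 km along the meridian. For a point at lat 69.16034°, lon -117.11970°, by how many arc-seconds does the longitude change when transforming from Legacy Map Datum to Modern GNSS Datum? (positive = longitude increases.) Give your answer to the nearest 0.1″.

Δλ = -13.5″

At latitude 69.16034°, cos φ = 0.355754.
1° of longitude at this latitude = 111.0 × cos φ = 39.49 km, so Δλ = -148.0 / 39488.7 = -0.0037479° = -13.492″.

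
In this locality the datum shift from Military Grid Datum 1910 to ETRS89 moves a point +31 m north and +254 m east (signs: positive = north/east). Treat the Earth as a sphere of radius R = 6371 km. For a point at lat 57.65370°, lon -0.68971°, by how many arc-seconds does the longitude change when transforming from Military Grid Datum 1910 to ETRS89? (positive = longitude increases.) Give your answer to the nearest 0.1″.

Δλ = 15.4″

At latitude 57.65370°, cos φ = 0.535035.
One radian of longitude at latitude φ spans R cos φ, so Δλ = ΔE / (R cos φ) = 254.0 / (6371000 × 0.535035) = 7.4515e-05 rad = 15.370″.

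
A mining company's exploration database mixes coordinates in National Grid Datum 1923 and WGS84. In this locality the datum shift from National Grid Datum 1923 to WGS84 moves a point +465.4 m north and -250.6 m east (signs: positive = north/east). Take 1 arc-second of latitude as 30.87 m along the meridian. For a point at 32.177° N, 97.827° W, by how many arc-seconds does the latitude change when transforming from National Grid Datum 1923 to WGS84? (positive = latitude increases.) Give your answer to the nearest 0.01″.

Δφ = 15.08″

1″ of latitude = 30.87 m, so Δφ = 465.4 / 30.87 = 15.076″.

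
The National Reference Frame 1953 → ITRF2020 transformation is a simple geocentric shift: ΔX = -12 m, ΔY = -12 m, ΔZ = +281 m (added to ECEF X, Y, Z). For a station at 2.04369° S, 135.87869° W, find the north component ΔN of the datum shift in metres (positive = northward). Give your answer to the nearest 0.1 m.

At φ = -2.04369°, λ = -135.87869°: sin φ = -0.035662, cos φ = 0.999364, sin λ = -0.696180, cos λ = -0.717867.
ΔN = −sin φ cos λ·ΔX − sin φ sin λ·ΔY + cos φ·ΔZ = −(-0.035662)(-0.717867)(-12) − (-0.035662)(-0.696180)(-12) + (0.999364)(281) = 281.43 m.

ΔN = 281.4 m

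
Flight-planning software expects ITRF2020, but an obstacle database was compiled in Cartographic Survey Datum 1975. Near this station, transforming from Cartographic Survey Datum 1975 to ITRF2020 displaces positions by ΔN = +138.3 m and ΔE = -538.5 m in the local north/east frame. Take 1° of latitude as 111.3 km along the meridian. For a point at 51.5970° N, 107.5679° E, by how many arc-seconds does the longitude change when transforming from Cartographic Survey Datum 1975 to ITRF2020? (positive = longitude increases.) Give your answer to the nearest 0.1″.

At latitude 51.5970°, cos φ = 0.621189.
1° of longitude at this latitude = 111.3 × cos φ = 69.14 km, so Δλ = -538.5 / 69138.3 = -0.0077887° = -28.039″.

Δλ = -28.0″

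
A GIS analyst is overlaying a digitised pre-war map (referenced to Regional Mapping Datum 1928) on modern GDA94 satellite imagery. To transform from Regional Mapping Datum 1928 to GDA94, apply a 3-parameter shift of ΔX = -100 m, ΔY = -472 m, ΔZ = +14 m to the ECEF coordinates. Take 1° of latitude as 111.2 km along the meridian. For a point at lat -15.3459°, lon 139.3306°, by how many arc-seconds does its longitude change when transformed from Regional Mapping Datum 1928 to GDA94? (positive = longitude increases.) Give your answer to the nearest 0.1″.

Δλ = 14.2″

sin φ = -0.264646, cos φ = 0.964346, sin λ = 0.651693, cos λ = -0.758482.
East component: ΔE = −sin λ·ΔX + cos λ·ΔY = −(0.651693)(-100) + (-0.758482)(-472) = 423.17 m.
1° of latitude spans 111200 m; at latitude φ, 1° of longitude spans that × cos φ = 107235.2 m, so Δλ = 423.17 / 107235.2 × 3600 = 14.206″.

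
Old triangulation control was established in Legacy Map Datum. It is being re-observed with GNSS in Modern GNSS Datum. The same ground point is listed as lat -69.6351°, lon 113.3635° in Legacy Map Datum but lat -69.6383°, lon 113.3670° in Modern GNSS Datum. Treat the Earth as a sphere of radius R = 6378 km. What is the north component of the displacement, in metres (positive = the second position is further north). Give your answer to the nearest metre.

ΔN = -356 m

Δφ = -69.6383° − -69.6351° = -0.0032°; Δλ = 113.3670° − 113.3635° = +0.0035°.
1° along a meridian = πR/180 = 111317 m.
ΔN = Δφ × 111317 = -356.2 m; ΔE = Δλ × 111317 × cos(-69.6351°) = +0.0035 × 111317 × 0.347998 = 135.6 m.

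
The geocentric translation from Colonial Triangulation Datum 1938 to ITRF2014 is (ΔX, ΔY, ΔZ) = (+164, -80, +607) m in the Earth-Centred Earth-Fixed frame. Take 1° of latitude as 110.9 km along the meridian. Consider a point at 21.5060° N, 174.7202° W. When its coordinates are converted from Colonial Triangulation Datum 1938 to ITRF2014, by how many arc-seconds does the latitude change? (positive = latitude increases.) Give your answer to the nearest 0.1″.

sin φ = 0.366599, cos φ = 0.930379, sin λ = -0.092020, cos λ = -0.995757.
North component: ΔN = −sin φ cos λ·ΔX − sin φ sin λ·ΔY + cos φ·ΔZ = −(0.366599)(-0.995757)(164) − (0.366599)(-0.092020)(-80) + (0.930379)(607) = 621.91 m.
1° of latitude spans 110900 m, so Δφ = 621.91 / 110900 × 3600 = 20.188″.

Δφ = 20.2″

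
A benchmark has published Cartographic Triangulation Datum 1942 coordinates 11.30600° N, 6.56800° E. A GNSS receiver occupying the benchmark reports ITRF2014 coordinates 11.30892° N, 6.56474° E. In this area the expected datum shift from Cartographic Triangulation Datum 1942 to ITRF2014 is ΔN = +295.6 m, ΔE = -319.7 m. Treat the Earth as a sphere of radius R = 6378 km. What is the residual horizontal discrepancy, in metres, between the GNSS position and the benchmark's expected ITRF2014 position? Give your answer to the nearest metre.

Observed coordinate differences: Δφ = +0.00292°, Δλ = -0.00326°.
Converting to metres (1° lat = 111317 m, cos φ = 0.980594): observed ΔN = 325.0 m, observed ΔE = -355.9 m.
Subtracting the expected shift leaves a residual of 325.0 − (295.6) = 29.4 m north and -355.9 − (-319.7) = -36.2 m east.
Residual distance = √(29.4² + (-36.2)²) = 46.6 m.

47 m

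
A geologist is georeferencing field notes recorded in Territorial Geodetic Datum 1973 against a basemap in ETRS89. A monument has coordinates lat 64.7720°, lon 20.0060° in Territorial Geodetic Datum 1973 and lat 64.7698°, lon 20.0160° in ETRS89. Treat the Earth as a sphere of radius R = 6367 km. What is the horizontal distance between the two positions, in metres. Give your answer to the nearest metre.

533 m

Δφ = 64.7698° − 64.7720° = -0.0022°; Δλ = 20.0160° − 20.0060° = +0.0100°.
1° along a meridian = πR/180 = 111125 m.
ΔN = Δφ × 111125 = -244.5 m; ΔE = Δλ × 111125 × cos(64.7720°) = +0.0100 × 111125 × 0.426221 = 473.6 m.
Distance = √(ΔE² + ΔN²) = √(473.6² + (-244.5)²) = 533.0 m.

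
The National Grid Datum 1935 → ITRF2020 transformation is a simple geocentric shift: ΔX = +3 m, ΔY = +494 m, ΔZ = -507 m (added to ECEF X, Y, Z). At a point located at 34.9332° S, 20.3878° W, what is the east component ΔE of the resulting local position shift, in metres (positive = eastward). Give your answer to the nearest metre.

The local east axis at (φ, λ) is (−sin λ, cos λ, 0), so ΔE = −sin(-20.3878°)·3 + cos(-20.3878°)·494 = 464.10 m.

ΔE = 464 m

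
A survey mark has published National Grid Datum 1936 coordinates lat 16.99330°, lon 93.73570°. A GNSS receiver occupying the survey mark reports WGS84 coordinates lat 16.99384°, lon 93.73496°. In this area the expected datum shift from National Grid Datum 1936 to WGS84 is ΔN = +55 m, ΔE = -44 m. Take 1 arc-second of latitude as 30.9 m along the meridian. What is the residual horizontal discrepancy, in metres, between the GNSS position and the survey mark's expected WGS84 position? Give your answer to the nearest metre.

Observed coordinate differences: Δφ = +0.00054°, Δλ = -0.00074°.
Converting to metres (1° lat = 111240 m, cos φ = 0.956339): observed ΔN = 60.1 m, observed ΔE = -78.7 m.
Subtracting the expected shift leaves a residual of 60.1 − (55) = 5.1 m north and -78.7 − (-44) = -34.7 m east.
Residual distance = √(5.1² + (-34.7)²) = 35.1 m.

35 m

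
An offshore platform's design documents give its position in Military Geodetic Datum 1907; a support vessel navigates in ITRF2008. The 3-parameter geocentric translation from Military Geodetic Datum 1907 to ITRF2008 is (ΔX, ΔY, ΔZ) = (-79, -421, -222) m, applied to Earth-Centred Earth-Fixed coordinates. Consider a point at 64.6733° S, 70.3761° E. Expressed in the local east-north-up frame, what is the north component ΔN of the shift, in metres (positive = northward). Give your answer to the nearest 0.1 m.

ΔN = -477.4 m

The local north axis is (−sin φ cos λ, −sin φ sin λ, cos φ), giving ΔN = -23.982 − 358.432 − 94.967 = -477.38 m.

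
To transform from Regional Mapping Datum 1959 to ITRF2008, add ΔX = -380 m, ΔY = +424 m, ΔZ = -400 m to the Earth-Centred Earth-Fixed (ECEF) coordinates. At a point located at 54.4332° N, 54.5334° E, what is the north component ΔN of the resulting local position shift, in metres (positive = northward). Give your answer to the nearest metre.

The local north axis is (−sin φ cos λ, −sin φ sin λ, cos φ), giving ΔN = 179.352 − 280.903 − 232.661 = -334.21 m.

ΔN = -334 m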